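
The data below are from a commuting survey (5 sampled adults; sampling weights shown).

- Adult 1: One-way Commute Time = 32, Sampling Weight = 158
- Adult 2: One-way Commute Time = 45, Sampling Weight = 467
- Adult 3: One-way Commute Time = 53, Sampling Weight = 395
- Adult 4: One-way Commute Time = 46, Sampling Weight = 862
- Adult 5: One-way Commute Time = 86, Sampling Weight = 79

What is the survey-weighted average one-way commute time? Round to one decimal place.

47.7

Weighted sum = 32×158 + 45×467 + 53×395 + 46×862 + 86×79
  = 93452
Sum of weights = 1961
Weighted mean = 93452 / 1961 = 47.655278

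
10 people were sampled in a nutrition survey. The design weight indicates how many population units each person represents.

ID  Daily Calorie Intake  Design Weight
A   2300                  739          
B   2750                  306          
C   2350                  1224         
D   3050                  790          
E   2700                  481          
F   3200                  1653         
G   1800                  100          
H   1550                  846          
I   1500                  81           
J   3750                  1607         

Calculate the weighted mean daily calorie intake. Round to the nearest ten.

Weighted sum = 2300×739 + 2750×306 + 2350×1224 + 3050×790 + 2700×481 + 3200×1653 + 1800×100 + 1550×846 + 1500×81 + 3750×1607
  = 1699700 + 841500 + 2876400 + 2409500 + 1298700 + 5289600 + 180000 + 1311300 + 121500 + 6026250 = 22054450
Sum of weights = 739 + 306 + 1224 + 790 + 481 + 1653 + 100 + 846 + 81 + 1607 = 7827
Weighted mean = 22054450 / 7827 = 2817.7399

2820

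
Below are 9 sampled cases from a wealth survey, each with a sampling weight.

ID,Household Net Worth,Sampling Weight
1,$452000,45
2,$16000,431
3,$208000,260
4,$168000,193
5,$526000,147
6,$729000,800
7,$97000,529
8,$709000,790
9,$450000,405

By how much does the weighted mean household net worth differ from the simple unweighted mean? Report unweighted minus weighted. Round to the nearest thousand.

-63000

Unweighted sum = 452000 + 16000 + 208000 + 168000 + 526000 + 729000 + 97000 + 709000 + 450000 = 3355000
Unweighted mean = 3355000 / 9 = 372777.78
Weighted sum = 452000×45 + 16000×431 + 208000×260 + 168000×193 + 526000×147 + 729000×800 + 97000×529 + 709000×790 + 450000×405
  = 20340000 + 6896000 + 54080000 + 32424000 + 77322000 + 583200000 + 51313000 + 560110000 + 182250000 = 1567935000
Sum of weights = 45 + 431 + 260 + 193 + 147 + 800 + 529 + 790 + 405 = 3600
Weighted mean = 1567935000 / 3600 = 435537.5
Difference (unweighted minus weighted) = -62759.722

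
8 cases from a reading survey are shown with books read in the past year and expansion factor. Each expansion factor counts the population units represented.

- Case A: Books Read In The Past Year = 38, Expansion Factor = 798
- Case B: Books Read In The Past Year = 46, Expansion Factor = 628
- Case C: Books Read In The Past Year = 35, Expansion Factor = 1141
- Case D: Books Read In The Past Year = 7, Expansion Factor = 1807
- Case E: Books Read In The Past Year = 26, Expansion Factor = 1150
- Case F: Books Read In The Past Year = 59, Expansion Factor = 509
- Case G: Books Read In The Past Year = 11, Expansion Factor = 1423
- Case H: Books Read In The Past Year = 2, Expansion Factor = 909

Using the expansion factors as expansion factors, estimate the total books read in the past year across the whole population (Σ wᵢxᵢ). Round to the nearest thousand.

Weighted total = 38×798 + 46×628 + 35×1141 + 7×1807 + 26×1150 + 59×509 + 11×1423 + 2×909
  = 189198

189000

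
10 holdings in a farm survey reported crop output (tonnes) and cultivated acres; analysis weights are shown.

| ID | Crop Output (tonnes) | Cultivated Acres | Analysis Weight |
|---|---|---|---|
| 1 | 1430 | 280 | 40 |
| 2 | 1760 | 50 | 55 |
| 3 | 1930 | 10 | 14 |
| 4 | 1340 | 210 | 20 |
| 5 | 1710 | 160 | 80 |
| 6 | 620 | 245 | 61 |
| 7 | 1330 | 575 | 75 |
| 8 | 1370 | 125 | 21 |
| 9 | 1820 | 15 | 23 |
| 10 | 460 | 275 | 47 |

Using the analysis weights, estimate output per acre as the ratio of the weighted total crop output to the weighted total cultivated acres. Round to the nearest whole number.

5

Σ wᵢ·y = 1430×40 + 1760×55 + 1930×14 + 1340×20 + 1710×80 + 620×61 + 1330×75 + 1370×21 + 1820×23 + 460×47
  = 57200 + 96800 + 27020 + 26800 + 136800 + 37820 + 99750 + 28770 + 41860 + 21620 = 574440
Σ wᵢ·x = 280×40 + 50×55 + 10×14 + 210×20 + 160×80 + 245×61 + 575×75 + 125×21 + 15×23 + 275×47
  = 11200 + 2750 + 140 + 4200 + 12800 + 14945 + 43125 + 2625 + 345 + 12925 = 105055
Ratio = 574440 / 105055 = 5.467993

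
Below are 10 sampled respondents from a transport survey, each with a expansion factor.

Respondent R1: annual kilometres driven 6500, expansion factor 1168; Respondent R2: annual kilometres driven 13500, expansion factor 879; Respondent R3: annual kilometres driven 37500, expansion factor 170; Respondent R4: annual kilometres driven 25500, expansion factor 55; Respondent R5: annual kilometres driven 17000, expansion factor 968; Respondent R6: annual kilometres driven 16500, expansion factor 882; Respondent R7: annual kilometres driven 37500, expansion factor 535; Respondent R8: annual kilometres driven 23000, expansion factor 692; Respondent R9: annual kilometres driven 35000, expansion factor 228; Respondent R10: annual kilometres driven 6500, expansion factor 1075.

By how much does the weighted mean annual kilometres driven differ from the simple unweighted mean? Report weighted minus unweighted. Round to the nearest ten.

Unweighted sum = 6500 + 13500 + 37500 + 25500 + 17000 + 16500 + 37500 + 23000 + 35000 + 6500 = 218500
Unweighted mean = 218500 / 10 = 21850
Weighted sum = 6500×1168 + 13500×879 + 37500×170 + 25500×55 + 17000×968 + 16500×882 + 37500×535 + 23000×692 + 35000×228 + 6500×1075
  = 7592000 + 11866500 + 6375000 + 1402500 + 16456000 + 14553000 + 20062500 + 15916000 + 7980000 + 6987500 = 109191000
Sum of weights = 1168 + 879 + 170 + 55 + 968 + 882 + 535 + 692 + 228 + 1075 = 6652
Weighted mean = 109191000 / 6652 = 16414.762
Difference (weighted minus unweighted) = -5435.2375

-5440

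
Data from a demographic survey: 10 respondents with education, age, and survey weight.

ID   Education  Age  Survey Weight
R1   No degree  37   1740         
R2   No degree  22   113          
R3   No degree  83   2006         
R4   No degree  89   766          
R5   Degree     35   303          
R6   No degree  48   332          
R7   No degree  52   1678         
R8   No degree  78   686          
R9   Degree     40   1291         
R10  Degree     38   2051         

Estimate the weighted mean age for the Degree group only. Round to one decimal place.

38.5

Degree rows: R5, R9, R10
Weighted sum = 35×303 + 40×1291 + 38×2051
  = 10605 + 51640 + 77938 = 140183
Sum of weights = 303 + 1291 + 2051 = 3645
Weighted mean = 140183 / 3645 = 38.458985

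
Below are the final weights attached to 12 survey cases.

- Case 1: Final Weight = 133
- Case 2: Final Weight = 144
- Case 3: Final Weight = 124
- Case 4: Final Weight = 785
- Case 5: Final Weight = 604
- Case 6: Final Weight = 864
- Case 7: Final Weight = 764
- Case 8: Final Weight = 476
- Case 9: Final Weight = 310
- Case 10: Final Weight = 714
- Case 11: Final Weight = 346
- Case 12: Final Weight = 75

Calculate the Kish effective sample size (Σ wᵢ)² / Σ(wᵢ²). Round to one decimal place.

8.6

Σ wᵢ = 5339
Σ wᵢ² = 3322847
n_eff = 5339² / 3322847 = 28504921 / 3322847 = 8.5784633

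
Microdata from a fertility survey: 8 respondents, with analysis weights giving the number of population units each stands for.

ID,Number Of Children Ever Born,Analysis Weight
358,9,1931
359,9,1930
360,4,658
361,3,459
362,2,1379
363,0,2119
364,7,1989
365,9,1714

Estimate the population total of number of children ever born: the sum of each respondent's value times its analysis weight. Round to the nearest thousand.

Weighted total = 9×1931 + 9×1930 + 4×658 + 3×459 + 2×1379 + 0×2119 + 7×1989 + 9×1714
  = 17379 + 17370 + 2632 + 1377 + 2758 + 0 + 13923 + 15426 = 70865

71000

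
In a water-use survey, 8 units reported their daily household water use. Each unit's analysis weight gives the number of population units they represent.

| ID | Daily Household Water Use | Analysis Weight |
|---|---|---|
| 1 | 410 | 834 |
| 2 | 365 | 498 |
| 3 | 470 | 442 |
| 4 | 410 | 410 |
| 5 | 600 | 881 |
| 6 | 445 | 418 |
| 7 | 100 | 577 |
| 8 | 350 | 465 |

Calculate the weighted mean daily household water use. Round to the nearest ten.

Weighted sum = 410×834 + 365×498 + 470×442 + 410×410 + 600×881 + 445×418 + 100×577 + 350×465
  = 341940 + 181770 + 207740 + 168100 + 528600 + 186010 + 57700 + 162750 = 1834610
Sum of weights = 4525
Weighted mean = 1834610 / 4525 = 405.43867

410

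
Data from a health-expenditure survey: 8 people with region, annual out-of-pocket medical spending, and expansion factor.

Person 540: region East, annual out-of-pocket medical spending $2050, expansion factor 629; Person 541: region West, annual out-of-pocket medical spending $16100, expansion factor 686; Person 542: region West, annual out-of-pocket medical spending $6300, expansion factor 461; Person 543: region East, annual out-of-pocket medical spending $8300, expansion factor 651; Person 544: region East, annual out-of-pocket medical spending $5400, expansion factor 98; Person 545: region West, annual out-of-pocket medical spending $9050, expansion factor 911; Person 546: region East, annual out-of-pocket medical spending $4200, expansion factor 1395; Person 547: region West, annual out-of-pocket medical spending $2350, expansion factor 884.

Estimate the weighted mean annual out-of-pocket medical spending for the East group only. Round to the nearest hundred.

East rows: 540, 543, 544, 546
Weighted sum = 2050×629 + 8300×651 + 5400×98 + 4200×1395
  = 1289450 + 5403300 + 529200 + 5859000 = 13080950
Sum of weights = 2773
Weighted mean = 13080950 / 2773 = 4717.2557

4700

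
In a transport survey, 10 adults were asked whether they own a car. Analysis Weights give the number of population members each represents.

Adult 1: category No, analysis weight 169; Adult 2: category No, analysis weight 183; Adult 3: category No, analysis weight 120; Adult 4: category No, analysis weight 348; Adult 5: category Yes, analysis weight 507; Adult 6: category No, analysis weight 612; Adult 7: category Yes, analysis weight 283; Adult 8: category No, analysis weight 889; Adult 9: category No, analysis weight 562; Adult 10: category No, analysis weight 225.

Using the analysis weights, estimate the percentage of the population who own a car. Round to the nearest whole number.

20

Sum of weights for 'Yes' = 507 + 283 = 790
Total weight = 169 + 183 + 120 + 348 + 507 + 612 + 283 + 889 + 562 + 225 = 3898
Weighted proportion = 790 / 3898 = 0.20266803 → 20.266803%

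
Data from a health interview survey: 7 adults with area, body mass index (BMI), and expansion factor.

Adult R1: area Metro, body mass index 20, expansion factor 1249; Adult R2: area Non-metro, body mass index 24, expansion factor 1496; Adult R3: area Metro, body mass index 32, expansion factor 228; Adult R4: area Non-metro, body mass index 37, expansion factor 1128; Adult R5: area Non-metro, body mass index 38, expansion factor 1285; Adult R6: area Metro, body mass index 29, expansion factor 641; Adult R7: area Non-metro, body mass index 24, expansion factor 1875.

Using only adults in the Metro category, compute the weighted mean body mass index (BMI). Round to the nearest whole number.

Metro rows: R1, R3, R6
Weighted sum = 50865
Sum of weights = 2118
Weighted mean = 50865 / 2118 = 24.015581

24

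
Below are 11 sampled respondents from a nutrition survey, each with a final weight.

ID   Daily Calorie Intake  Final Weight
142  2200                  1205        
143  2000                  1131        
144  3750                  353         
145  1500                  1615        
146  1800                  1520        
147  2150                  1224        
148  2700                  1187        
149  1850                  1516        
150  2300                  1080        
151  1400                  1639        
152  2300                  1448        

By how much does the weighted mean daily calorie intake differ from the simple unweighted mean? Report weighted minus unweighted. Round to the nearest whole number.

-155

Unweighted sum = 23950
Unweighted mean = 23950 / 11 = 2177.2727
Weighted sum = 28145350
Sum of weights = 1205 + 1131 + 353 + 1615 + 1520 + 1224 + 1187 + 1516 + 1080 + 1639 + 1448 = 13918
Weighted mean = 28145350 / 13918 = 2022.2266
Difference (weighted minus unweighted) = -155.04611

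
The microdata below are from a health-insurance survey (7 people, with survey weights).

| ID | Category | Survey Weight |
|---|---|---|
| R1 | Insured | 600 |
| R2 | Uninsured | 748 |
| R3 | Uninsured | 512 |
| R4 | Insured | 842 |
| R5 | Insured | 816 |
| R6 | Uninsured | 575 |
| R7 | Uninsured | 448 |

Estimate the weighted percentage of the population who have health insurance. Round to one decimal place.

Sum of weights for 'Insured' = 600 + 842 + 816 = 2258
Total weight = 600 + 748 + 512 + 842 + 816 + 575 + 448 = 4541
Weighted proportion = 2258 / 4541 = 0.4972473 → 49.72473%

49.7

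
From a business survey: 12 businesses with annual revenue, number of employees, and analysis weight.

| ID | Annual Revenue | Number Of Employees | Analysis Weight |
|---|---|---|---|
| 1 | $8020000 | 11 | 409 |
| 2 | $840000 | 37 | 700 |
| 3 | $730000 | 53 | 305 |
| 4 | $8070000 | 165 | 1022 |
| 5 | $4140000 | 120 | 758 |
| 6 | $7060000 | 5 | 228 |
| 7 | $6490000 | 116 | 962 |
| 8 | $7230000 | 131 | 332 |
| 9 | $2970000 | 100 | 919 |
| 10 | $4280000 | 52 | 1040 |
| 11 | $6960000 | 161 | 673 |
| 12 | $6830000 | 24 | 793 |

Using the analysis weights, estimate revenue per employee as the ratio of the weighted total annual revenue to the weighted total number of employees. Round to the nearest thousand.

58000

Σ wᵢ·y = 8020000×409 + 840000×700 + 730000×305 + 8070000×1022 + 4140000×758 + 7060000×228 + 6490000×962 + 7230000×332 + 2970000×919 + 4280000×1040 + 6960000×673 + 6830000×793
  = 43010810000
Σ wᵢ·x = 11×409 + 37×700 + 53×305 + 165×1022 + 120×758 + 5×228 + 116×962 + 131×332 + 100×919 + 52×1040 + 161×673 + 24×793
  = 4499 + 25900 + 16165 + 168630 + 90960 + 1140 + 111592 + 43492 + 91900 + 54080 + 108353 + 19032 = 735743
Ratio = 43010810000 / 735743 = 58459.014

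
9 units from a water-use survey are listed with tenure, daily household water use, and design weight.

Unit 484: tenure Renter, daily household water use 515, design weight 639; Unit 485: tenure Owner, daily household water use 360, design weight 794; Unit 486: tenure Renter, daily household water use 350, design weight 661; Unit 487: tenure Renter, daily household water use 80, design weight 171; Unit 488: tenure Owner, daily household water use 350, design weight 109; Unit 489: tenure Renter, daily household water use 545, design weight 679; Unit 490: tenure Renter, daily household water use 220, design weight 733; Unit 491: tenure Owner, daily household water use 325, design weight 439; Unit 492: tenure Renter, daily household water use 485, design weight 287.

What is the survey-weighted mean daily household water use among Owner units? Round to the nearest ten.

Owner rows: 485, 488, 491
Weighted sum = 360×794 + 350×109 + 325×439
  = 466665
Sum of weights = 1342
Weighted mean = 466665 / 1342 = 347.73845

350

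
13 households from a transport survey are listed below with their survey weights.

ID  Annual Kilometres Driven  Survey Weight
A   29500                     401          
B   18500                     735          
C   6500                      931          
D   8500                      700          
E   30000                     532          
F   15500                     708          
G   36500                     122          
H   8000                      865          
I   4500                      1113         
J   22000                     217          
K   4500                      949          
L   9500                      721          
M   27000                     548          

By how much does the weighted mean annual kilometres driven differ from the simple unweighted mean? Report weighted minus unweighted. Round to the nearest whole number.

-3916

Unweighted sum = 220500
Unweighted mean = 220500 / 13 = 16961.538
Weighted sum = 111434000
Sum of weights = 8542
Weighted mean = 111434000 / 8542 = 13045.423
Difference (weighted minus unweighted) = -3916.1158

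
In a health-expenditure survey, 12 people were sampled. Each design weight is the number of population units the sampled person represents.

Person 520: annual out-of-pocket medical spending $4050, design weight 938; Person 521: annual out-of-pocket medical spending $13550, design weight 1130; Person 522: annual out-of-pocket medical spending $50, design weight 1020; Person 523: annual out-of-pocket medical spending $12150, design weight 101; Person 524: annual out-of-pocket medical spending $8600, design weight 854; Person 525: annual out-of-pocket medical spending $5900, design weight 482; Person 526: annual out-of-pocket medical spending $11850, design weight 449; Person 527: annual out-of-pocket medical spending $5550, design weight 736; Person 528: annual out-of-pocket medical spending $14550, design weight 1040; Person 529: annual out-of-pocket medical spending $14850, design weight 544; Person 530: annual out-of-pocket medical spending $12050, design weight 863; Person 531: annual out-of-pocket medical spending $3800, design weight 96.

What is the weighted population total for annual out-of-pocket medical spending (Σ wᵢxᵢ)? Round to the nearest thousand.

Weighted total = 4050×938 + 13550×1130 + 50×1020 + 12150×101 + 8600×854 + 5900×482 + 11850×449 + 5550×736 + 14550×1040 + 14850×544 + 12050×863 + 3800×96
  = 73956550

73957000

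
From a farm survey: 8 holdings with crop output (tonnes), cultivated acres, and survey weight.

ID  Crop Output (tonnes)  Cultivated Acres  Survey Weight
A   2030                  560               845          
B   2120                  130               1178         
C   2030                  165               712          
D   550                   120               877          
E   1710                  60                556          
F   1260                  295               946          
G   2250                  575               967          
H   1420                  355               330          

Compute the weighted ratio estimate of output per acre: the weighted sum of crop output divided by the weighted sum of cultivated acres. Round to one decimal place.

Σ wᵢ·y = 2030×845 + 2120×1178 + 2030×712 + 550×877 + 1710×556 + 1260×946 + 2250×967 + 1420×330
  = 1715350 + 2497360 + 1445360 + 482350 + 950760 + 1191960 + 2175750 + 468600 = 10927490
Σ wᵢ·x = 560×845 + 130×1178 + 165×712 + 120×877 + 60×556 + 295×946 + 575×967 + 355×330
  = 473200 + 153140 + 117480 + 105240 + 33360 + 279070 + 556025 + 117150 = 1834665
Ratio = 10927490 / 1834665 = 5.9561228

6.0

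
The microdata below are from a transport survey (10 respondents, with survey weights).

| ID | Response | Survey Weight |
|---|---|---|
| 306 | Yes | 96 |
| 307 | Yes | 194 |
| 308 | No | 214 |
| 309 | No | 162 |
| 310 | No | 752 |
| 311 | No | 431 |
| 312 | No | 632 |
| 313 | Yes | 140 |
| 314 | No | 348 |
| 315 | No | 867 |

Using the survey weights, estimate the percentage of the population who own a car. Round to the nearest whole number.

11

Sum of weights for 'Yes' = 96 + 194 + 140 = 430
Total weight = 96 + 194 + 214 + 162 + 752 + 431 + 632 + 140 + 348 + 867 = 3836
Weighted proportion = 430 / 3836 = 0.11209593 → 11.209593%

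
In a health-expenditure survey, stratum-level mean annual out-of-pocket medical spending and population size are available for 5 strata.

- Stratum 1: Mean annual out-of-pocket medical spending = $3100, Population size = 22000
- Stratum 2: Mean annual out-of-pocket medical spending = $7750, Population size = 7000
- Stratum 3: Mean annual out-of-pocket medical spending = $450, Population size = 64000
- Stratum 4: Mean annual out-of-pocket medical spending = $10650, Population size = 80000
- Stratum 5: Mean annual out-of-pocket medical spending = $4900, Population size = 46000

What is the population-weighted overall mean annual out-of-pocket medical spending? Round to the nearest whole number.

Σ Nₕ·x̄ₕ = 3100×22000 + 7750×7000 + 450×64000 + 10650×80000 + 4900×46000
  = 68200000 + 54250000 + 28800000 + 852000000 + 225400000 = 1228650000
Σ Nₕ = 22000 + 7000 + 64000 + 80000 + 46000 = 219000
Overall mean = 1228650000 / 219000 = 5610.274

5610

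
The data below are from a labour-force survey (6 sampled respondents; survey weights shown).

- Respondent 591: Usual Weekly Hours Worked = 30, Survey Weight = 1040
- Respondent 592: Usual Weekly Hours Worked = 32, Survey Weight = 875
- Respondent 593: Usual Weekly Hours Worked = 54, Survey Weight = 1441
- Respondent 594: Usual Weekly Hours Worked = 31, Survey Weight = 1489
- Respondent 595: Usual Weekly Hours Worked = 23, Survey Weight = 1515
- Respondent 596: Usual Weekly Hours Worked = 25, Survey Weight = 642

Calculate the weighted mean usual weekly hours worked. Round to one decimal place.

33.4

Weighted sum = 30×1040 + 32×875 + 54×1441 + 31×1489 + 23×1515 + 25×642
  = 31200 + 28000 + 77814 + 46159 + 34845 + 16050 = 234068
Sum of weights = 1040 + 875 + 1441 + 1489 + 1515 + 642 = 7002
Weighted mean = 234068 / 7002 = 33.428735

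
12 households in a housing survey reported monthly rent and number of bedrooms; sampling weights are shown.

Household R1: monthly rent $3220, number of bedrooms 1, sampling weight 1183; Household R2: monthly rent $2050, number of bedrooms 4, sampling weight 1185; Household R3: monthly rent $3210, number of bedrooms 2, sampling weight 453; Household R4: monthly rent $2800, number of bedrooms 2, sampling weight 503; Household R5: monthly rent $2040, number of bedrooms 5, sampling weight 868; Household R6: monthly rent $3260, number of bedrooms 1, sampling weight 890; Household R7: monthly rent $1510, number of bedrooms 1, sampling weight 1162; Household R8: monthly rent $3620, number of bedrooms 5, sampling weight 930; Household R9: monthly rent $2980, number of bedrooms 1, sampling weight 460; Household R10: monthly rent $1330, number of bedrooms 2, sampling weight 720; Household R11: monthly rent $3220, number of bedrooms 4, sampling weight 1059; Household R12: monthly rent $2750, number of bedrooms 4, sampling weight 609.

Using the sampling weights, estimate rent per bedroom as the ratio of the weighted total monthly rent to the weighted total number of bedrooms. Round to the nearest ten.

960

Σ wᵢ·y = 26307510
Σ wᵢ·x = 1×1183 + 4×1185 + 2×453 + 2×503 + 5×868 + 1×890 + 1×1162 + 5×930 + 1×460 + 2×720 + 4×1059 + 4×609
  = 27449
Ratio = 26307510 / 27449 = 958.41415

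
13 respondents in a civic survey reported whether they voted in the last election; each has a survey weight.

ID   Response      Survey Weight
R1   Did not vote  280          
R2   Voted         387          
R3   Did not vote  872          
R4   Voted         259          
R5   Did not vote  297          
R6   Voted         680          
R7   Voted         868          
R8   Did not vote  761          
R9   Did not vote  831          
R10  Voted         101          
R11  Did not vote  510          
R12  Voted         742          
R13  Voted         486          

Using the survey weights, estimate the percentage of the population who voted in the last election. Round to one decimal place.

Sum of weights for 'Voted' = 387 + 259 + 680 + 868 + 101 + 742 + 486 = 3523
Total weight = 7074
Weighted proportion = 3523 / 7074 = 0.49802092 → 49.802092%

49.8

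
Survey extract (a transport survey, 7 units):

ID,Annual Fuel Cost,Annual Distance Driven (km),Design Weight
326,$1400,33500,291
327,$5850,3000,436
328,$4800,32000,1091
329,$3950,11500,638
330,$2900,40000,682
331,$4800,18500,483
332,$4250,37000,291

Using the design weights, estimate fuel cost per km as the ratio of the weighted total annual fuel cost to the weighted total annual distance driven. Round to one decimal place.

0.2

Σ wᵢ·y = 1400×291 + 5850×436 + 4800×1091 + 3950×638 + 2900×682 + 4800×483 + 4250×291
  = 407400 + 2550600 + 5236800 + 2520100 + 1977800 + 2318400 + 1236750 = 16247850
Σ wᵢ·x = 33500×291 + 3000×436 + 32000×1091 + 11500×638 + 40000×682 + 18500×483 + 37000×291
  = 9748500 + 1308000 + 34912000 + 7337000 + 27280000 + 8935500 + 10767000 = 100288000
Ratio = 16247850 / 100288000 = 0.16201191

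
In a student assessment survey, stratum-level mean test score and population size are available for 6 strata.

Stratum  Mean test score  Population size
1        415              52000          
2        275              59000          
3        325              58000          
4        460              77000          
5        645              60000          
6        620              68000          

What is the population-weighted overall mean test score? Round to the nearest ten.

460

Σ Nₕ·x̄ₕ = 415×52000 + 275×59000 + 325×58000 + 460×77000 + 645×60000 + 620×68000
  = 21580000 + 16225000 + 18850000 + 35420000 + 38700000 + 42160000 = 172935000
Σ Nₕ = 52000 + 59000 + 58000 + 77000 + 60000 + 68000 = 374000
Overall mean = 172935000 / 374000 = 462.39305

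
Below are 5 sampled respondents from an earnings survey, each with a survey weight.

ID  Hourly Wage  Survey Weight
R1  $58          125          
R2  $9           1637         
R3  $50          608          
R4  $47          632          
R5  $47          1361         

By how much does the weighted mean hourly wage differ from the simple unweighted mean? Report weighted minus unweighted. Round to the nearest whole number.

Unweighted sum = 58 + 9 + 50 + 47 + 47 = 211
Unweighted mean = 211 / 5 = 42.2
Weighted sum = 58×125 + 9×1637 + 50×608 + 47×632 + 47×1361
  = 7250 + 14733 + 30400 + 29704 + 63967 = 146054
Sum of weights = 125 + 1637 + 608 + 632 + 1361 = 4363
Weighted mean = 146054 / 4363 = 33.47559
Difference (weighted minus unweighted) = -8.7244098

-9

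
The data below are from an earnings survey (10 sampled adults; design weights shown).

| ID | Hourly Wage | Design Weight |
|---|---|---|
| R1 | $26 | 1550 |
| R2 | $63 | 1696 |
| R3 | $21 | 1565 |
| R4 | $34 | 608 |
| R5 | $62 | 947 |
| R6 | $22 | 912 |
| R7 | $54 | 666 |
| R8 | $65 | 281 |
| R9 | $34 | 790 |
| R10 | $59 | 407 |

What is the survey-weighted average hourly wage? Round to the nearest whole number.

41

Weighted sum = 26×1550 + 63×1696 + 21×1565 + 34×608 + 62×947 + 22×912 + 54×666 + 65×281 + 34×790 + 59×407
  = 40300 + 106848 + 32865 + 20672 + 58714 + 20064 + 35964 + 18265 + 26860 + 24013 = 384565
Sum of weights = 1550 + 1696 + 1565 + 608 + 947 + 912 + 666 + 281 + 790 + 407 = 9422
Weighted mean = 384565 / 9422 = 40.815644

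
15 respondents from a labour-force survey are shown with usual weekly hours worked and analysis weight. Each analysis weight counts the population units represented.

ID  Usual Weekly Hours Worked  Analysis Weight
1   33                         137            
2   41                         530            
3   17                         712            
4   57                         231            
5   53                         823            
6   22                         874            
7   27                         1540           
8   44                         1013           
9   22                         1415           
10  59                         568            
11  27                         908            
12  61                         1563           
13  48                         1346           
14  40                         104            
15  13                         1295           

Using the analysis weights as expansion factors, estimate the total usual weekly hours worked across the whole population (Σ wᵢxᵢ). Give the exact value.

470625

Weighted total = 470625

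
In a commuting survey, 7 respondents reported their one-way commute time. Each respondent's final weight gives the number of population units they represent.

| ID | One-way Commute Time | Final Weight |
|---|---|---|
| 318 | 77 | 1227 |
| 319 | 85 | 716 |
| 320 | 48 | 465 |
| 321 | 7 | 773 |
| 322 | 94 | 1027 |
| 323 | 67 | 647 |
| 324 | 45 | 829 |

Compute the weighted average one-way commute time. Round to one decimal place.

63.4

Weighted sum = 77×1227 + 85×716 + 48×465 + 7×773 + 94×1027 + 67×647 + 45×829
  = 94479 + 60860 + 22320 + 5411 + 96538 + 43349 + 37305 = 360262
Sum of weights = 1227 + 716 + 465 + 773 + 1027 + 647 + 829 = 5684
Weighted mean = 360262 / 5684 = 63.381773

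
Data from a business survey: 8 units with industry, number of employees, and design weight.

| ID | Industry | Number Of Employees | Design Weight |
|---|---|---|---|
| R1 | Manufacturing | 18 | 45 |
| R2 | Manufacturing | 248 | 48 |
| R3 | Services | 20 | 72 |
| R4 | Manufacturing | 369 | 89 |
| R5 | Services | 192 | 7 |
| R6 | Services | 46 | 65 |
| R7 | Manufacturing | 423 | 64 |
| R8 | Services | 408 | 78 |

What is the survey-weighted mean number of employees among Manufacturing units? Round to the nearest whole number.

295

Manufacturing rows: R1, R2, R4, R7
Weighted sum = 18×45 + 248×48 + 369×89 + 423×64
  = 72627
Sum of weights = 45 + 48 + 89 + 64 = 246
Weighted mean = 72627 / 246 = 295.23171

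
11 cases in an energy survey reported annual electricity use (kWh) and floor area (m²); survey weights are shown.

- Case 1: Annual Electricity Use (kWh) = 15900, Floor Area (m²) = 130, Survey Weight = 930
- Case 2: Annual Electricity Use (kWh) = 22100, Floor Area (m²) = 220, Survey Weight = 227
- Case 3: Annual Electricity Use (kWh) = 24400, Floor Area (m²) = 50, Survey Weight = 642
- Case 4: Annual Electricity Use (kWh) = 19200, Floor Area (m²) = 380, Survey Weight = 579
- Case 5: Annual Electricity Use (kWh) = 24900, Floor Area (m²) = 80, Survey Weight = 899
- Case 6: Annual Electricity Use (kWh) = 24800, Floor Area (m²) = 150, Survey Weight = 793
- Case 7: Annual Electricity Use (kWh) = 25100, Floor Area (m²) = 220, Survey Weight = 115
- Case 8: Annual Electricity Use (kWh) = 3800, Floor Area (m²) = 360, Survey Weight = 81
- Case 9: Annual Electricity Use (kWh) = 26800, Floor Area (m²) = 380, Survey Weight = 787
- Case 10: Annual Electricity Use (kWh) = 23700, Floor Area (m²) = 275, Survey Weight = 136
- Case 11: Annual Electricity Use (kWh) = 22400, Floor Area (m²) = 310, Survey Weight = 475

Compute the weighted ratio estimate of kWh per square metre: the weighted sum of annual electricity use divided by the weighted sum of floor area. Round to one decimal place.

Σ wᵢ·y = 15900×930 + 22100×227 + 24400×642 + 19200×579 + 24900×899 + 24800×793 + 25100×115 + 3800×81 + 26800×787 + 23700×136 + 22400×475
  = 14787000 + 5016700 + 15664800 + 11116800 + 22385100 + 19666400 + 2886500 + 307800 + 21091600 + 3223200 + 10640000 = 126785900
Σ wᵢ·x = 130×930 + 220×227 + 50×642 + 380×579 + 80×899 + 150×793 + 220×115 + 360×81 + 380×787 + 275×136 + 310×475
  = 120900 + 49940 + 32100 + 220020 + 71920 + 118950 + 25300 + 29160 + 299060 + 37400 + 147250 = 1152000
Ratio = 126785900 / 1152000 = 110.0572

110.1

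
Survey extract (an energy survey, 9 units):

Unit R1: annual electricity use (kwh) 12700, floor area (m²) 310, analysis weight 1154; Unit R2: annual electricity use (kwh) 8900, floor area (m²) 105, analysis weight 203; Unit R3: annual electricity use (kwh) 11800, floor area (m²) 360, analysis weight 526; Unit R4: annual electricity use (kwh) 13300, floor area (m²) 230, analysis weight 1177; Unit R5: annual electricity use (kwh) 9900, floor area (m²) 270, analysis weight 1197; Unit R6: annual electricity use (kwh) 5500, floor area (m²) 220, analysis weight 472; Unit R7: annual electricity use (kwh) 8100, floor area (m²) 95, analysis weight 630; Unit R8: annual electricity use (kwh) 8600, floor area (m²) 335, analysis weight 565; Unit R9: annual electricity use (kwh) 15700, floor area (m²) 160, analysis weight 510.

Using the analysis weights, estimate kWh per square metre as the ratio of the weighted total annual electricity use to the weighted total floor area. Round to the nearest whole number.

Σ wᵢ·y = 12700×1154 + 8900×203 + 11800×526 + 13300×1177 + 9900×1197 + 5500×472 + 8100×630 + 8600×565 + 15700×510
  = 14655800 + 1806700 + 6206800 + 15654100 + 11850300 + 2596000 + 5103000 + 4859000 + 8007000 = 70738700
Σ wᵢ·x = 1596880
Ratio = 70738700 / 1596880 = 44.298069

44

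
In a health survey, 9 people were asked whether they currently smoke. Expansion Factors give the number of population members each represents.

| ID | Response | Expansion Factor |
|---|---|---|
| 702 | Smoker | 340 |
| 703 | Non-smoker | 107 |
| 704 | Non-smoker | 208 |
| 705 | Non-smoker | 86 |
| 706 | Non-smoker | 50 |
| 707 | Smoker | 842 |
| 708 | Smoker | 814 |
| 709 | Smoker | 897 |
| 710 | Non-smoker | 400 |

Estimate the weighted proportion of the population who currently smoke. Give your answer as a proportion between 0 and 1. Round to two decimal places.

Sum of weights for 'Smoker' = 340 + 842 + 814 + 897 = 2893
Total weight = 340 + 107 + 208 + 86 + 50 + 842 + 814 + 897 + 400 = 3744
Weighted proportion = 2893 / 3744 = 0.77270299

0.77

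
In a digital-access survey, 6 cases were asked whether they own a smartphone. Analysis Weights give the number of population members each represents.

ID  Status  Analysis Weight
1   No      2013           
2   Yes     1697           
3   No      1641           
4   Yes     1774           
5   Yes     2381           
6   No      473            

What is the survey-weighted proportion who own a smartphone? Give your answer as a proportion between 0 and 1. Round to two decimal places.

0.59

Sum of weights for 'Yes' = 1697 + 1774 + 2381 = 5852
Total weight = 2013 + 1697 + 1641 + 1774 + 2381 + 473 = 9979
Weighted proportion = 5852 / 9979 = 0.58643151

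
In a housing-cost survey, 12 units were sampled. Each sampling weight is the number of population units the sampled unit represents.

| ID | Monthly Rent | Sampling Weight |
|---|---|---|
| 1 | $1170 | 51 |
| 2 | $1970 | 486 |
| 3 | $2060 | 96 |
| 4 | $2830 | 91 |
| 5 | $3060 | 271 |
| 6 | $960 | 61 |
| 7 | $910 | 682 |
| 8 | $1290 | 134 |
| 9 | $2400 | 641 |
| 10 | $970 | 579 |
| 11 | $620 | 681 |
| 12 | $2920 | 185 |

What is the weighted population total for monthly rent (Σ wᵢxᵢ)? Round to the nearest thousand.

6216000

Weighted total = 1170×51 + 1970×486 + 2060×96 + 2830×91 + 3060×271 + 960×61 + 910×682 + 1290×134 + 2400×641 + 970×579 + 620×681 + 2920×185
  = 6216130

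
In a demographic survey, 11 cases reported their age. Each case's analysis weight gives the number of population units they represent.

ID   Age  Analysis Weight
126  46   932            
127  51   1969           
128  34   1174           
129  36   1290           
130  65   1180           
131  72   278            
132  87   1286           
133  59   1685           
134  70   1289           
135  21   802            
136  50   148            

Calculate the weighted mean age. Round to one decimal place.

Weighted sum = 46×932 + 51×1969 + 34×1174 + 36×1290 + 65×1180 + 72×278 + 87×1286 + 59×1685 + 70×1289 + 21×802 + 50×148
  = 42872 + 100419 + 39916 + 46440 + 76700 + 20016 + 111882 + 99415 + 90230 + 16842 + 7400 = 652132
Sum of weights = 932 + 1969 + 1174 + 1290 + 1180 + 278 + 1286 + 1685 + 1289 + 802 + 148 = 12033
Weighted mean = 652132 / 12033 = 54.195296

54.2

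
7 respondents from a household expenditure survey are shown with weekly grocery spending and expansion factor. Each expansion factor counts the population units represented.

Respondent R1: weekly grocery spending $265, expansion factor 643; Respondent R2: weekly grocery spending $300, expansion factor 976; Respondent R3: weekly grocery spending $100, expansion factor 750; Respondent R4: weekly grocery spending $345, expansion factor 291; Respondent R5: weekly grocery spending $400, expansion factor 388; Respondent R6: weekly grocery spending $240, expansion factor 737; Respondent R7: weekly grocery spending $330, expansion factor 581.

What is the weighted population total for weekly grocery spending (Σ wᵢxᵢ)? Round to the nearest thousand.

1162000

Weighted total = 265×643 + 300×976 + 100×750 + 345×291 + 400×388 + 240×737 + 330×581
  = 1162400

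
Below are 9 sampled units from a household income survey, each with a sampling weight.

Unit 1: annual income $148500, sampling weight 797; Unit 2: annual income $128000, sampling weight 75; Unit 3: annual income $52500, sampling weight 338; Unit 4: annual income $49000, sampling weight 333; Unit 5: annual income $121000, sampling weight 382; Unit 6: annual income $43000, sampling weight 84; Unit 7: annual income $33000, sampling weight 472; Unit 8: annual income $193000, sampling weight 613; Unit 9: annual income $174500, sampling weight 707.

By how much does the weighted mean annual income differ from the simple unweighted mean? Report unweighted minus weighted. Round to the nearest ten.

Unweighted sum = 148500 + 128000 + 52500 + 49000 + 121000 + 43000 + 33000 + 193000 + 174500 = 942500
Unweighted mean = 942500 / 9 = 104722.22
Weighted sum = 148500×797 + 128000×75 + 52500×338 + 49000×333 + 121000×382 + 43000×84 + 33000×472 + 193000×613 + 174500×707
  = 118354500 + 9600000 + 17745000 + 16317000 + 46222000 + 3612000 + 15576000 + 118309000 + 123371500 = 469107000
Sum of weights = 797 + 75 + 338 + 333 + 382 + 84 + 472 + 613 + 707 = 3801
Weighted mean = 469107000 / 3801 = 123416.73
Difference (unweighted minus weighted) = -18694.51

-18690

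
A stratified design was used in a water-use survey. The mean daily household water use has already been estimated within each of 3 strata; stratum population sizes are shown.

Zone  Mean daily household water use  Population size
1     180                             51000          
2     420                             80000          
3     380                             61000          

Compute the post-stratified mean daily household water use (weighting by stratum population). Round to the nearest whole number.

Σ Nₕ·x̄ₕ = 180×51000 + 420×80000 + 380×61000
  = 65960000
Σ Nₕ = 51000 + 80000 + 61000 = 192000
Overall mean = 65960000 / 192000 = 343.54167

344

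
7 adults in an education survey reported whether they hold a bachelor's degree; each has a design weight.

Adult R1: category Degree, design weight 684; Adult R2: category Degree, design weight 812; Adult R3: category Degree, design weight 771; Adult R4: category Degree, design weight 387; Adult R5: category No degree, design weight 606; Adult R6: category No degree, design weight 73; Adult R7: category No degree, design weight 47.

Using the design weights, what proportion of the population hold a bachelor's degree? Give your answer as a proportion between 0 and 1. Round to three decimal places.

Sum of weights for 'Degree' = 684 + 812 + 771 + 387 = 2654
Total weight = 684 + 812 + 771 + 387 + 606 + 73 + 47 = 3380
Weighted proportion = 2654 / 3380 = 0.7852071

0.785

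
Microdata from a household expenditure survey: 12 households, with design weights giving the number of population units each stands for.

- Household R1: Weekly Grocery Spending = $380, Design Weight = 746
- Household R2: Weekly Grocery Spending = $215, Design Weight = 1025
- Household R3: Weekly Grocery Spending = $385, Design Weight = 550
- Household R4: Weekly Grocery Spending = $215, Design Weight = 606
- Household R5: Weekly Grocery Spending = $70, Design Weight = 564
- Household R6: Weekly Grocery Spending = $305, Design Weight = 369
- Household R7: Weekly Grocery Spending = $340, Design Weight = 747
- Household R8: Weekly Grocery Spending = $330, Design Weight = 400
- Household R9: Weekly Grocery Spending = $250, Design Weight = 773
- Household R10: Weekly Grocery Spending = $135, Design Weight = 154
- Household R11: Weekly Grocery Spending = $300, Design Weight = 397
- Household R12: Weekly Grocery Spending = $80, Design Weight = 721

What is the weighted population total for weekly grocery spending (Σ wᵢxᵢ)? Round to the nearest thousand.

Weighted total = 380×746 + 215×1025 + 385×550 + 215×606 + 70×564 + 305×369 + 340×747 + 330×400 + 250×773 + 135×154 + 300×397 + 80×721
  = 283480 + 220375 + 211750 + 130290 + 39480 + 112545 + 253980 + 132000 + 193250 + 20790 + 119100 + 57680 = 1774720

1775000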